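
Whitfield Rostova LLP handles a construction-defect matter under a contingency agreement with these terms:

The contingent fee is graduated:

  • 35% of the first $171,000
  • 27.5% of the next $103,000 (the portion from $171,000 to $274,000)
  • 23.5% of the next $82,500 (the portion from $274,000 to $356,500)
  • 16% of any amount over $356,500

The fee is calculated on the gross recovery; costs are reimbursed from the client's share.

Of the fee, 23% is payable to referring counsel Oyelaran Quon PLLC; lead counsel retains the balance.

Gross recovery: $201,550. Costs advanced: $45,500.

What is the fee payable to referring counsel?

$15,697.79

Fee base is the gross recovery, $201,550; costs are reimbursed separately.
First $171,000 at 35% = $59,850.00
Remaining $30,550 at 27.5% = $8,401.25
Fee: $59,850.00 + $8,401.25 = $68,251.25
Referral share: 23% of $68,251.25 = $15,697.79; lead counsel retains $68,251.25 − $15,697.79 = $52,553.46.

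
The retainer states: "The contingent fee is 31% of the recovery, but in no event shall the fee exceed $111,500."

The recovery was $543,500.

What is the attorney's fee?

31% of $543,500 = $168,485.00
That exceeds the $111,500 cap, so the fee is capped at $111,500.

$111,500.00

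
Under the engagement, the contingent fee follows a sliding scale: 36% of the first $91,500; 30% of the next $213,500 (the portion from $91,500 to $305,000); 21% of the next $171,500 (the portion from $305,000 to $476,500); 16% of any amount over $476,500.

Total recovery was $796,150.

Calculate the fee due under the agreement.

$184,149.00

First $91,500 at 36% = $32,940.00
Next $213,500 at 30% = $64,050.00
Next $171,500 at 21% = $36,015.00
Remaining $319,650 at 16% = $51,144.00
Fee: $32,940.00 + $64,050.00 + $36,015.00 + $51,144.00 = $184,149.00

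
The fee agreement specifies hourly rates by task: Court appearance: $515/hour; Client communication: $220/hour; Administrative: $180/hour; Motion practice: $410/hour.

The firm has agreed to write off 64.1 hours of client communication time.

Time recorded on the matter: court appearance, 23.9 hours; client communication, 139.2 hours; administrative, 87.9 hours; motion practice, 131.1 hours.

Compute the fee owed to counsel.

Court appearance: 23.9 × $515 = $12,308.50
Client communication: 139.2 × $220 = $30,624.00
Administrative: 87.9 × $180 = $15,822.00
Motion practice: 131.1 × $410 = $53,751.00
Subtotal: $112,505.50
Write-off: 64.1 × $220 = $14,102.00
Total: $112,505.50 − $14,102.00 = $98,403.50

$98,403.50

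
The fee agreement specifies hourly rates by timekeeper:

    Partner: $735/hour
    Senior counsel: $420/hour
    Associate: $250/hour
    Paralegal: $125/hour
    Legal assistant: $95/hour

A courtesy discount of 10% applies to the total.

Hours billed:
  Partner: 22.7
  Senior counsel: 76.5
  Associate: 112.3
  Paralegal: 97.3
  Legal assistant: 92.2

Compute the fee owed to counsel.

Partner: 22.7 × $735 = $16,684.50
Senior counsel: 76.5 × $420 = $32,130.00
Associate: 112.3 × $250 = $28,075.00
Paralegal: 97.3 × $125 = $12,162.50
Legal assistant: 92.2 × $95 = $8,759.00
Subtotal: $97,811.00
Less 10% discount: −$9,781.10
Total: $97,811.00 − $9,781.10 = $88,029.90

$88,029.90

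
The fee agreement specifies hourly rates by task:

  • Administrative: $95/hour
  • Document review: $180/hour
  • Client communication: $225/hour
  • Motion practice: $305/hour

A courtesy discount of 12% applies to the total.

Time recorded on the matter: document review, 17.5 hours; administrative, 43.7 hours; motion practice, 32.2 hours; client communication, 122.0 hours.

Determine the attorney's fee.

$39,223.80

Administrative: 43.7 × $95 = $4,151.50
Document review: 17.5 × $180 = $3,150.00
Client communication: 122.0 × $225 = $27,450.00
Motion practice: 32.2 × $305 = $9,821.00
Subtotal: $44,572.50
Less 12% discount: −$5,348.70
Total: $44,572.50 − $5,348.70 = $39,223.80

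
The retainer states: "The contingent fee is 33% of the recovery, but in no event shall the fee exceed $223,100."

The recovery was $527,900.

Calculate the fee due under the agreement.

33% of $527,900 = $174,207.00
That is under the $223,100 cap.

$174,207.00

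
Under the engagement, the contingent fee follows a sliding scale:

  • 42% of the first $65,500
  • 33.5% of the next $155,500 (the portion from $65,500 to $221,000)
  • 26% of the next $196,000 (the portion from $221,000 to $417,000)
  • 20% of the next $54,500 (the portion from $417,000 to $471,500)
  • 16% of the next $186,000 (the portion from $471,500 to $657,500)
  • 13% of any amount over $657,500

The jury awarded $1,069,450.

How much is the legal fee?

First $65,500 at 42% = $27,510.00
Next $155,500 at 33.5% = $52,092.50
Next $196,000 at 26% = $50,960.00
Next $54,500 at 20% = $10,900.00
Next $186,000 at 16% = $29,760.00
Remaining $411,950 at 13% = $53,553.50
Fee: $27,510.00 + $52,092.50 + $50,960.00 + $10,900.00 + $29,760.00 + $53,553.50 = $224,776.00

$224,776.00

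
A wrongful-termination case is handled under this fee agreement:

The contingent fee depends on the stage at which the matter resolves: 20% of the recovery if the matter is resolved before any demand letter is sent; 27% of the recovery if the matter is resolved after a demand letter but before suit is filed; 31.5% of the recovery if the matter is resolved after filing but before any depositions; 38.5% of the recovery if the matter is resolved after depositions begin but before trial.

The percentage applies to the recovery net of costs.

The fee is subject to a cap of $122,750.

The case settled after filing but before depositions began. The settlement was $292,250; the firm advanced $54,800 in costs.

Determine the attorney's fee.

Fee base (net of costs): $292,250 − $54,800 = $237,450
The matter settled after filing but before depositions began, so the 31.5% rate applies.
$237,450 × 31.5% = $74,796.75
$74,796.75 is under the $122,750 cap.

$74,796.75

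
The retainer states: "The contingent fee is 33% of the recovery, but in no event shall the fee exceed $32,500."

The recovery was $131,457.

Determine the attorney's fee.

33% of $131,457 = $43,380.81
That exceeds the $32,500 cap, so the fee is capped at $32,500.

$32,500.00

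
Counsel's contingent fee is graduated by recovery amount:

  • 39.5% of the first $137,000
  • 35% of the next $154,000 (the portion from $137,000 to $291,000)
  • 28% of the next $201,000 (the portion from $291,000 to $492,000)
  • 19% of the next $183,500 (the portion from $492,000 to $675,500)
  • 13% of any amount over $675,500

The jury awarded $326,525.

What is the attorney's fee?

$117,962.00

First $137,000 at 39.5% = $54,115.00
Next $154,000 at 35% = $53,900.00
Remaining $35,525 at 28% = $9,947.00
Fee: $54,115.00 + $53,900.00 + $9,947.00 = $117,962.00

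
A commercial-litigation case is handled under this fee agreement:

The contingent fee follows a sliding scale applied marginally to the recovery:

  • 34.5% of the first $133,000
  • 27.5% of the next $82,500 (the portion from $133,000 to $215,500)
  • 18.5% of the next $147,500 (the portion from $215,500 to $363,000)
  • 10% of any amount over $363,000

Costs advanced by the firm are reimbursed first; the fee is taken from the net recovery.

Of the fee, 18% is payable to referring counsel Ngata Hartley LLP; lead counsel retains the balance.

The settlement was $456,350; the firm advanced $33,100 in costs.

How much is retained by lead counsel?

$83,545.70

Fee base (net of costs): $456,350 − $33,100 = $423,250
First $133,000 at 34.5% = $45,885.00
Next $82,500 at 27.5% = $22,687.50
Next $147,500 at 18.5% = $27,287.50
Remaining $60,250 at 10% = $6,025.00
Fee: $45,885.00 + $22,687.50 + $27,287.50 + $6,025.00 = $101,885.00
Referral share: 18% of $101,885.00 = $18,339.30; lead counsel retains $101,885.00 − $18,339.30 = $83,545.70.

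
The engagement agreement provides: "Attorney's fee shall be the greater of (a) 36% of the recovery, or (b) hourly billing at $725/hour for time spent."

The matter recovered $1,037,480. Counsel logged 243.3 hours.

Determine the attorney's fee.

(a) 36% of $1,037,480 = $373,492.80
(b) 243.3 × $725 = $176,392.50
The greater is (a): $373,492.80.

$373,492.80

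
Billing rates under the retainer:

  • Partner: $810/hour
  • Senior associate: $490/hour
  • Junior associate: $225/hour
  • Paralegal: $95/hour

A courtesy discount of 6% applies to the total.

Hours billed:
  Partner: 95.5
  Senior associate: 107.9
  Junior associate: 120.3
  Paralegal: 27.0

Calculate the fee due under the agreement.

Partner: 95.5 × $810 = $77,355.00
Senior associate: 107.9 × $490 = $52,871.00
Junior associate: 120.3 × $225 = $27,067.50
Paralegal: 27.0 × $95 = $2,565.00
Subtotal: $159,858.50
Less 6% discount: −$9,591.51
Total: $159,858.50 − $9,591.51 = $150,266.99

$150,266.99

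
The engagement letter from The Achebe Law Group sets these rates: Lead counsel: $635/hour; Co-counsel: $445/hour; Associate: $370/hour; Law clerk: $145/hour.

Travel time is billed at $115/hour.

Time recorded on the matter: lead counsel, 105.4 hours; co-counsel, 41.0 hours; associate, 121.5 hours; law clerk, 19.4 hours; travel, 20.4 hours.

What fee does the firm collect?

Lead counsel: 105.4 × $635 = $66,929.00
Co-counsel: 41.0 × $445 = $18,245.00
Associate: 121.5 × $370 = $44,955.00
Law clerk: 19.4 × $145 = $2,813.00
Subtotal: $66,929.00 + $18,245.00 + $44,955.00 + $2,813.00 = $132,942.00
Travel: 20.4 × $115 = $2,346.00
Total: $132,942.00 + $2,346.00 = $135,288.00

$135,288.00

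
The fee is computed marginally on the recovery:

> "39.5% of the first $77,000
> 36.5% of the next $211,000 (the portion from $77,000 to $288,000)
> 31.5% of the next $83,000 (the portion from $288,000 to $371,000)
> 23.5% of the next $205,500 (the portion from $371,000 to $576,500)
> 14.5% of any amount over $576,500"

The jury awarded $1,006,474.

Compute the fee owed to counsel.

$244,213.73

First $77,000 at 39.5% = $30,415.00
Next $211,000 at 36.5% = $77,015.00
Next $83,000 at 31.5% = $26,145.00
Next $205,500 at 23.5% = $48,292.50
Remaining $429,974 at 14.5% = $62,346.23
Fee: $30,415.00 + $77,015.00 + $26,145.00 + $48,292.50 + $62,346.23 = $244,213.73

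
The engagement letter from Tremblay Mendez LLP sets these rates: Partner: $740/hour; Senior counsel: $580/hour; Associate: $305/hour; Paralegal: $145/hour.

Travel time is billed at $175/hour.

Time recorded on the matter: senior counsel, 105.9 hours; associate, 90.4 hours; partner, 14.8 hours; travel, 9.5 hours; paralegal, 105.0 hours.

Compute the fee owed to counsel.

$116,833.50

Partner: 14.8 × $740 = $10,952.00
Senior counsel: 105.9 × $580 = $61,422.00
Associate: 90.4 × $305 = $27,572.00
Paralegal: 105.0 × $145 = $15,225.00
Subtotal: $10,952.00 + $61,422.00 + $27,572.00 + $15,225.00 = $115,171.00
Travel: 9.5 × $175 = $1,662.50
Total: $115,171.00 + $1,662.50 = $116,833.50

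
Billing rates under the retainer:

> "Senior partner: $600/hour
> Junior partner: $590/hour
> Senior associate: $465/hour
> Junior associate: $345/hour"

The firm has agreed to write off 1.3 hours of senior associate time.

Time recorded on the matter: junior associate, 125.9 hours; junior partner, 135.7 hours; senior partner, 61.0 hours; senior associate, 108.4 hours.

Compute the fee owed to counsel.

Senior partner: 61.0 × $600 = $36,600.00
Junior partner: 135.7 × $590 = $80,063.00
Senior associate: 108.4 × $465 = $50,406.00
Junior associate: 125.9 × $345 = $43,435.50
Subtotal: $210,504.50
Write-off: 1.3 × $465 = $604.50
Total: $210,504.50 − $604.50 = $209,900.00

$209,900.00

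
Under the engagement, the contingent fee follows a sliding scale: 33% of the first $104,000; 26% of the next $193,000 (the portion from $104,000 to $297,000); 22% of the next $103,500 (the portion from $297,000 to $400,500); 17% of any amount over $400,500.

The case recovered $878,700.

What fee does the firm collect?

First $104,000 at 33% = $34,320.00
Next $193,000 at 26% = $50,180.00
Next $103,500 at 22% = $22,770.00
Remaining $478,200 at 17% = $81,294.00
Fee: $34,320.00 + $50,180.00 + $22,770.00 + $81,294.00 = $188,564.00

$188,564.00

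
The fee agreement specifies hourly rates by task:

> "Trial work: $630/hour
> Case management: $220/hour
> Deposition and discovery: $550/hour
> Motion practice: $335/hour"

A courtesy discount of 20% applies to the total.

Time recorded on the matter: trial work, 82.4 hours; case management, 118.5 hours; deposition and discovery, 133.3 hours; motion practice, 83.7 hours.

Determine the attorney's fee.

Trial work: 82.4 × $630 = $51,912.00
Case management: 118.5 × $220 = $26,070.00
Deposition and discovery: 133.3 × $550 = $73,315.00
Motion practice: 83.7 × $335 = $28,039.50
Subtotal: $179,336.50
Less 20% discount: −$35,867.30
Total: $179,336.50 − $35,867.30 = $143,469.20

$143,469.20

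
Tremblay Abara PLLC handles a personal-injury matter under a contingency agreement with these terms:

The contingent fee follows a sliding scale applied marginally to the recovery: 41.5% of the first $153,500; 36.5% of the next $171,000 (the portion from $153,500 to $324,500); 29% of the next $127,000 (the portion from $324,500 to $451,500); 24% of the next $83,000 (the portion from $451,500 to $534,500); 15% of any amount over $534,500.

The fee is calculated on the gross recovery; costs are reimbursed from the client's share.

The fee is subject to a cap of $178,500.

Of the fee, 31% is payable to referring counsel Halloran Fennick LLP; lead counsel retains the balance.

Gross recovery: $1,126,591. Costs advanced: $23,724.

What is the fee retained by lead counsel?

Fee base is the gross recovery, $1,126,591; costs are reimbursed separately.
First $153,500 at 41.5% = $63,702.50
Next $171,000 at 36.5% = $62,415.00
Next $127,000 at 29% = $36,830.00
Next $83,000 at 24% = $19,920.00
Remaining $592,091 at 15% = $88,813.65
Fee: $63,702.50 + $62,415.00 + $36,830.00 + $19,920.00 + $88,813.65 = $271,681.15
$271,681.15 exceeds the $178,500 cap, so the fee is capped at $178,500.00.
Referral share: 31% of $178,500.00 = $55,335.00; lead counsel retains $178,500.00 − $55,335.00 = $123,165.00.

$123,165.00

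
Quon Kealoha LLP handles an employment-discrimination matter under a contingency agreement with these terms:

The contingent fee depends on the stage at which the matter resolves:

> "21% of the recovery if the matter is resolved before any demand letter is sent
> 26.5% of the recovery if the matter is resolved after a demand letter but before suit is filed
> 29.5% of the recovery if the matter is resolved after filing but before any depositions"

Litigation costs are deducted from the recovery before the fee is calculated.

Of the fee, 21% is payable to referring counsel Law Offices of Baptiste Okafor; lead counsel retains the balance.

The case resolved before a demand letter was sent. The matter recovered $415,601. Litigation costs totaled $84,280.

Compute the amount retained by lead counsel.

Fee base (net of costs): $415,601 − $84,280 = $331,321
The matter resolved before a demand letter was sent, so the 21% rate applies.
$331,321 × 21% = $69,577.41
Referral share: 21% of $69,577.41 = $14,611.26; lead counsel retains $69,577.41 − $14,611.26 = $54,966.15.

$54,966.15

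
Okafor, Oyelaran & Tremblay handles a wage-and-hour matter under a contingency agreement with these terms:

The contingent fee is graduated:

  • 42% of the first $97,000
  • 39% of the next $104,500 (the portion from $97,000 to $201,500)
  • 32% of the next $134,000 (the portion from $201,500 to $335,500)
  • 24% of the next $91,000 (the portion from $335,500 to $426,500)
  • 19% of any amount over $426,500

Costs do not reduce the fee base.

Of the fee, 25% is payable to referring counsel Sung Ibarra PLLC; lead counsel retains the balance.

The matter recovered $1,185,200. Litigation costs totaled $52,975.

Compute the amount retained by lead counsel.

Fee base is the gross recovery, $1,185,200; costs are reimbursed separately.
First $97,000 at 42% = $40,740.00
Next $104,500 at 39% = $40,755.00
Next $134,000 at 32% = $42,880.00
Next $91,000 at 24% = $21,840.00
Remaining $758,700 at 19% = $144,153.00
Fee: $40,740.00 + $40,755.00 + $42,880.00 + $21,840.00 + $144,153.00 = $290,368.00
Referral share: 25% of $290,368.00 = $72,592.00; lead counsel retains $290,368.00 − $72,592.00 = $217,776.00.

$217,776.00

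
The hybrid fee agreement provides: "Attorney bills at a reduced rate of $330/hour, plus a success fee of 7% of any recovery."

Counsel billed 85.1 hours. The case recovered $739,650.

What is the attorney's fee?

$79,858.50

Hourly: 85.1 × $330 = $28,083.00
Success fee: 7% of $739,650 = $51,775.50
Total: $28,083.00 + $51,775.50 = $79,858.50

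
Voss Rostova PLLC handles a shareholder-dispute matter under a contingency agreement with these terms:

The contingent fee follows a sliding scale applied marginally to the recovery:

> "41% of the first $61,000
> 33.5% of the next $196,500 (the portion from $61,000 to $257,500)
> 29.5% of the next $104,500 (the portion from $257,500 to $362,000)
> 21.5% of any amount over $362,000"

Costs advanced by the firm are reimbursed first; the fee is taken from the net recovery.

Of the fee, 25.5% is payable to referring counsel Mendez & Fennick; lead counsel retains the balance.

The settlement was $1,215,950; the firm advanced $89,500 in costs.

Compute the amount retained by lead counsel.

Fee base (net of costs): $1,215,950 − $89,500 = $1,126,450
First $61,000 at 41% = $25,010.00
Next $196,500 at 33.5% = $65,827.50
Next $104,500 at 29.5% = $30,827.50
Remaining $764,450 at 21.5% = $164,356.75
Fee: $25,010.00 + $65,827.50 + $30,827.50 + $164,356.75 = $286,021.75
Referral share: 25.5% of $286,021.75 = $72,935.55; lead counsel retains $286,021.75 − $72,935.55 = $213,086.20.

$213,086.20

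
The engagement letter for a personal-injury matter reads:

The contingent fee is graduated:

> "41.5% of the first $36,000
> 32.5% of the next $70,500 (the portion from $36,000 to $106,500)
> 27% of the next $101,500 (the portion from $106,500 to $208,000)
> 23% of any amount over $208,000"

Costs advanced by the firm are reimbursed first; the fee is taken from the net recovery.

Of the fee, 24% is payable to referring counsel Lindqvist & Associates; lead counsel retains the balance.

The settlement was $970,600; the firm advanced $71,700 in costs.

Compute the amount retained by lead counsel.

Fee base (net of costs): $970,600 − $71,700 = $898,900
First $36,000 at 41.5% = $14,940.00
Next $70,500 at 32.5% = $22,912.50
Next $101,500 at 27% = $27,405.00
Remaining $690,900 at 23% = $158,907.00
Fee: $14,940.00 + $22,912.50 + $27,405.00 + $158,907.00 = $224,164.50
Referral share: 24% of $224,164.50 = $53,799.48; lead counsel retains $224,164.50 − $53,799.48 = $170,365.02.

$170,365.02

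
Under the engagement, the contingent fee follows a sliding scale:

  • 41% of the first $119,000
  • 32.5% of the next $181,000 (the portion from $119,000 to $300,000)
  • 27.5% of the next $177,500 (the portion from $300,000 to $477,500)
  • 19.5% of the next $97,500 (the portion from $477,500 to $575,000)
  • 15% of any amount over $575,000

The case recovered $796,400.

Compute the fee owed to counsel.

$208,650.00

First $119,000 at 41% = $48,790.00
Next $181,000 at 32.5% = $58,825.00
Next $177,500 at 27.5% = $48,812.50
Next $97,500 at 19.5% = $19,012.50
Remaining $221,400 at 15% = $33,210.00
Fee: $48,790.00 + $58,825.00 + $48,812.50 + $19,012.50 + $33,210.00 = $208,650.00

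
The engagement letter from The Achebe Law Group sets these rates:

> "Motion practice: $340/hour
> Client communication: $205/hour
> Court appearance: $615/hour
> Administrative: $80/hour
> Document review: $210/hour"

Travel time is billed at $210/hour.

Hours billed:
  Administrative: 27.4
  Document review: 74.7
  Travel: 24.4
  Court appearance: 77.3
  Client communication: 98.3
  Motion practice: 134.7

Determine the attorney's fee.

$136,492.00

Motion practice: 134.7 × $340 = $45,798.00
Client communication: 98.3 × $205 = $20,151.50
Court appearance: 77.3 × $615 = $47,539.50
Administrative: 27.4 × $80 = $2,192.00
Document review: 74.7 × $210 = $15,687.00
Subtotal: $45,798.00 + $20,151.50 + $47,539.50 + $2,192.00 + $15,687.00 = $131,368.00
Travel: 24.4 × $210 = $5,124.00
Total: $131,368.00 + $5,124.00 = $136,492.00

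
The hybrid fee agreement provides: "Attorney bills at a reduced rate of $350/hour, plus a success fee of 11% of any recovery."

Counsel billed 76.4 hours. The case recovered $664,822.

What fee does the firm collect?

$99,870.42

Hourly: 76.4 × $350 = $26,740.00
Success fee: 11% of $664,822 = $73,130.42
Total: $26,740.00 + $73,130.42 = $99,870.42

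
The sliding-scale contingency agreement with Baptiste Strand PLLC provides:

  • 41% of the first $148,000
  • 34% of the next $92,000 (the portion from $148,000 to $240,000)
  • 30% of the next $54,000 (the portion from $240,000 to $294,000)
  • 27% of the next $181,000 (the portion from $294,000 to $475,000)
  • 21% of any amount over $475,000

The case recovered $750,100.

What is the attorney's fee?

First $148,000 at 41% = $60,680.00
Next $92,000 at 34% = $31,280.00
Next $54,000 at 30% = $16,200.00
Next $181,000 at 27% = $48,870.00
Remaining $275,100 at 21% = $57,771.00
Fee: $60,680.00 + $31,280.00 + $16,200.00 + $48,870.00 + $57,771.00 = $214,801.00

$214,801.00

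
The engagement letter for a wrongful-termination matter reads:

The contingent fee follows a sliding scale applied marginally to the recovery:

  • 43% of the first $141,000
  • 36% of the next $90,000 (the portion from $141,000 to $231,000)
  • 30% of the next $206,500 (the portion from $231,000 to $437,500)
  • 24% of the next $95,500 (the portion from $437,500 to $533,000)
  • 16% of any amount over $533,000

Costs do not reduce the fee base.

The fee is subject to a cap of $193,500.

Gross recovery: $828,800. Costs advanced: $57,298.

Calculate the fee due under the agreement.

Fee base is the gross recovery, $828,800; costs are reimbursed separately.
First $141,000 at 43% = $60,630.00
Next $90,000 at 36% = $32,400.00
Next $206,500 at 30% = $61,950.00
Next $95,500 at 24% = $22,920.00
Remaining $295,800 at 16% = $47,328.00
Fee: $60,630.00 + $32,400.00 + $61,950.00 + $22,920.00 + $47,328.00 = $225,228.00
$225,228.00 exceeds the $193,500 cap, so the fee is capped at $193,500.00.

$193,500.00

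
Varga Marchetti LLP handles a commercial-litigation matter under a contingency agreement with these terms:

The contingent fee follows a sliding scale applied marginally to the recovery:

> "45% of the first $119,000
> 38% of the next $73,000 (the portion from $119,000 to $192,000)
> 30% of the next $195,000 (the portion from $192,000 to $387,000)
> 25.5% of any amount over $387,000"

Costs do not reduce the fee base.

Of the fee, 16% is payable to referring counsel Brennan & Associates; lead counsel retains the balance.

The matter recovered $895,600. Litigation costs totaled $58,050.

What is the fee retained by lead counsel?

$226,365.72

Fee base is the gross recovery, $895,600; costs are reimbursed separately.
First $119,000 at 45% = $53,550.00
Next $73,000 at 38% = $27,740.00
Next $195,000 at 30% = $58,500.00
Remaining $508,600 at 25.5% = $129,693.00
Fee: $53,550.00 + $27,740.00 + $58,500.00 + $129,693.00 = $269,483.00
Referral share: 16% of $269,483.00 = $43,117.28; lead counsel retains $269,483.00 − $43,117.28 = $226,365.72.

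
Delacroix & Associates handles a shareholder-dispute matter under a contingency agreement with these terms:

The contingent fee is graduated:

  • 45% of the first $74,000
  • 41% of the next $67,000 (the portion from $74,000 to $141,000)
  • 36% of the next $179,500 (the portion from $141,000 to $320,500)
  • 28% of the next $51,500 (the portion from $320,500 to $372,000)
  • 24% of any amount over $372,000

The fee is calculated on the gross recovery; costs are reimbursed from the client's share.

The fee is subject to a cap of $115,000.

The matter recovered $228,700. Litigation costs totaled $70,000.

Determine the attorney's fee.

$92,342.00

Fee base is the gross recovery, $228,700; costs are reimbursed separately.
First $74,000 at 45% = $33,300.00
Next $67,000 at 41% = $27,470.00
Remaining $87,700 at 36% = $31,572.00
Fee: $33,300.00 + $27,470.00 + $31,572.00 = $92,342.00
$92,342.00 is under the $115,000 cap.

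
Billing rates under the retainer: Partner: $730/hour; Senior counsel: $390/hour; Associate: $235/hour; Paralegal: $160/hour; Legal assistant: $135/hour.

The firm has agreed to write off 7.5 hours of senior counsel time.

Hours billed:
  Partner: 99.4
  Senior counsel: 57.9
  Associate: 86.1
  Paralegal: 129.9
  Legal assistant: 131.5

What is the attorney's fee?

Partner: 99.4 × $730 = $72,562.00
Senior counsel: 57.9 × $390 = $22,581.00
Associate: 86.1 × $235 = $20,233.50
Paralegal: 129.9 × $160 = $20,784.00
Legal assistant: 131.5 × $135 = $17,752.50
Subtotal: $153,913.00
Write-off: 7.5 × $390 = $2,925.00
Total: $153,913.00 − $2,925.00 = $150,988.00

$150,988.00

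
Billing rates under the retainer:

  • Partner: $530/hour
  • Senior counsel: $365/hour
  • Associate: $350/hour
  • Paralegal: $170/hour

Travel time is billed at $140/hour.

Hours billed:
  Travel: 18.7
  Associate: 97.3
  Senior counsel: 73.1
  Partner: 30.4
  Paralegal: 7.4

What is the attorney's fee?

$80,724.50

Partner: 30.4 × $530 = $16,112.00
Senior counsel: 73.1 × $365 = $26,681.50
Associate: 97.3 × $350 = $34,055.00
Paralegal: 7.4 × $170 = $1,258.00
Subtotal: $16,112.00 + $26,681.50 + $34,055.00 + $1,258.00 = $78,106.50
Travel: 18.7 × $140 = $2,618.00
Total: $78,106.50 + $2,618.00 = $80,724.50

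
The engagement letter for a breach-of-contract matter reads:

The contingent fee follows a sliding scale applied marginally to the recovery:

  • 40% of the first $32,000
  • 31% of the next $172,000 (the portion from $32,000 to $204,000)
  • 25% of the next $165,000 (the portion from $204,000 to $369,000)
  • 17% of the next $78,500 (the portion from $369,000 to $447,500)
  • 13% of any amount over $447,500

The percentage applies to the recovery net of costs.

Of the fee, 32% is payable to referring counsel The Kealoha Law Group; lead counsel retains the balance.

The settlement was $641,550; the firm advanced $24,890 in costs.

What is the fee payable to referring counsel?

Fee base (net of costs): $641,550 − $24,890 = $616,660
First $32,000 at 40% = $12,800.00
Next $172,000 at 31% = $53,320.00
Next $165,000 at 25% = $41,250.00
Next $78,500 at 17% = $13,345.00
Remaining $169,160 at 13% = $21,990.80
Fee: $12,800.00 + $53,320.00 + $41,250.00 + $13,345.00 + $21,990.80 = $142,705.80
Referral share: 32% of $142,705.80 = $45,665.86; lead counsel retains $142,705.80 − $45,665.86 = $97,039.94.

$45,665.86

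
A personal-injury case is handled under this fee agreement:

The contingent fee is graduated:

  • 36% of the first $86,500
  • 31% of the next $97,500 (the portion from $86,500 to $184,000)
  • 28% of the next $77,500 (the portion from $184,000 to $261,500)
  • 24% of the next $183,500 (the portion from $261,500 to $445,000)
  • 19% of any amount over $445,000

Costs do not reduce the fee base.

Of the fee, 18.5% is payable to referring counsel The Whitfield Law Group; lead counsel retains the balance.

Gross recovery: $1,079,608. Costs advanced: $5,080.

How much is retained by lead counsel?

$201,859.62

Fee base is the gross recovery, $1,079,608; costs are reimbursed separately.
First $86,500 at 36% = $31,140.00
Next $97,500 at 31% = $30,225.00
Next $77,500 at 28% = $21,700.00
Next $183,500 at 24% = $44,040.00
Remaining $634,608 at 19% = $120,575.52
Fee: $31,140.00 + $30,225.00 + $21,700.00 + $44,040.00 + $120,575.52 = $247,680.52
Referral share: 18.5% of $247,680.52 = $45,820.90; lead counsel retains $247,680.52 − $45,820.90 = $201,859.62.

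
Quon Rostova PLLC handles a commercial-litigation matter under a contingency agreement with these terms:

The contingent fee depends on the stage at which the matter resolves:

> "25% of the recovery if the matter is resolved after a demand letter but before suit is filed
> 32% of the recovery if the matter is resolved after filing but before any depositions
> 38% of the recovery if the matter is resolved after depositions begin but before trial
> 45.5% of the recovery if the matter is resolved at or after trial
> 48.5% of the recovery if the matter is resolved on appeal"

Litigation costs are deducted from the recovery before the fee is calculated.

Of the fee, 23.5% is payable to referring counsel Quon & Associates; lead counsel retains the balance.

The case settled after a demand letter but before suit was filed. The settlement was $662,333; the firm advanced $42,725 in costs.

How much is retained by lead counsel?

Fee base (net of costs): $662,333 − $42,725 = $619,608
The matter settled after a demand letter but before suit was filed, so the 25% rate applies.
$619,608 × 25% = $154,902.00
Referral share: 23.5% of $154,902.00 = $36,401.97; lead counsel retains $154,902.00 − $36,401.97 = $118,500.03.

$118,500.03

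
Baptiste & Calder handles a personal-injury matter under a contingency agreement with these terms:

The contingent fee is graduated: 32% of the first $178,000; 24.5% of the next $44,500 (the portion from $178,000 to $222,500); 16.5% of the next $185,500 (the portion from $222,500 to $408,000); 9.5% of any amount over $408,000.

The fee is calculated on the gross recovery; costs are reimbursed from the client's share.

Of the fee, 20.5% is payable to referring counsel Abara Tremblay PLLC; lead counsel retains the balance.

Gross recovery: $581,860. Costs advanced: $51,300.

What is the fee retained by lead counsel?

$91,414.43

Fee base is the gross recovery, $581,860; costs are reimbursed separately.
First $178,000 at 32% = $56,960.00
Next $44,500 at 24.5% = $10,902.50
Next $185,500 at 16.5% = $30,607.50
Remaining $173,860 at 9.5% = $16,516.70
Fee: $56,960.00 + $10,902.50 + $30,607.50 + $16,516.70 = $114,986.70
Referral share: 20.5% of $114,986.70 = $23,572.27; lead counsel retains $114,986.70 − $23,572.27 = $91,414.43.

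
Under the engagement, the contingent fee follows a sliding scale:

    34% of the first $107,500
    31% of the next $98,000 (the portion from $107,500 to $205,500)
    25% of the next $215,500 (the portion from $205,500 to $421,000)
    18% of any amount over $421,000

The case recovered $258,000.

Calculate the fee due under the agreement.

$80,055.00

First $107,500 at 34% = $36,550.00
Next $98,000 at 31% = $30,380.00
Remaining $52,500 at 25% = $13,125.00
Fee: $36,550.00 + $30,380.00 + $13,125.00 = $80,055.00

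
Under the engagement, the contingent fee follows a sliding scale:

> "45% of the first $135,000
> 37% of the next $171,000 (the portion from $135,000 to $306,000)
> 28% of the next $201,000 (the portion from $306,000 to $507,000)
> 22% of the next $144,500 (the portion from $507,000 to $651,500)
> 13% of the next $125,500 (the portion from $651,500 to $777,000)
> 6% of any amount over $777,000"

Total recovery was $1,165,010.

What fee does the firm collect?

First $135,000 at 45% = $60,750.00
Next $171,000 at 37% = $63,270.00
Next $201,000 at 28% = $56,280.00
Next $144,500 at 22% = $31,790.00
Next $125,500 at 13% = $16,315.00
Remaining $388,010 at 6% = $23,280.60
Fee: $60,750.00 + $63,270.00 + $56,280.00 + $31,790.00 + $16,315.00 + $23,280.60 = $251,685.60

$251,685.60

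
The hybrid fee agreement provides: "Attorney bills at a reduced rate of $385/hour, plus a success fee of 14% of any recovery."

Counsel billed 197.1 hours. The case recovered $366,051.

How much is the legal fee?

Hourly: 197.1 × $385 = $75,883.50
Success fee: 14% of $366,051 = $51,247.14
Total: $75,883.50 + $51,247.14 = $127,130.64

$127,130.64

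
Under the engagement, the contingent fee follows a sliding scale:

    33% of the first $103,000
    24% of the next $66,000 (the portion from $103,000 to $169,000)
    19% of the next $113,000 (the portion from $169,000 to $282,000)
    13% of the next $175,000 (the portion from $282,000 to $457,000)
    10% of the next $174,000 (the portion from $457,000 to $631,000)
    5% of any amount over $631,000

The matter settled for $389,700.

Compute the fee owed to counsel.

$85,301.00

First $103,000 at 33% = $33,990.00
Next $66,000 at 24% = $15,840.00
Next $113,000 at 19% = $21,470.00
Remaining $107,700 at 13% = $14,001.00
Fee: $33,990.00 + $15,840.00 + $21,470.00 + $14,001.00 = $85,301.00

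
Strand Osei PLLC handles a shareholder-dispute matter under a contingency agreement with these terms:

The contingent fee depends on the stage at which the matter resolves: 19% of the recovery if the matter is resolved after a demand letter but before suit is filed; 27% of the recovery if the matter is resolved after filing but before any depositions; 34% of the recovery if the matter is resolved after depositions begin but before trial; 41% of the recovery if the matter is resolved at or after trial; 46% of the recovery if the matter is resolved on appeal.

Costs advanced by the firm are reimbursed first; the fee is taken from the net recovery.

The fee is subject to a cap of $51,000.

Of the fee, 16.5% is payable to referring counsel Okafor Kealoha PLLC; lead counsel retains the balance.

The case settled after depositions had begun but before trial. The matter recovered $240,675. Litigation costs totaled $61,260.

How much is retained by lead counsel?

Fee base (net of costs): $240,675 − $61,260 = $179,415
The matter settled after depositions had begun but before trial, so the 34% rate applies.
$179,415 × 34% = $61,001.10
$61,001.10 exceeds the $51,000 cap, so the fee is capped at $51,000.00.
Referral share: 16.5% of $51,000.00 = $8,415.00; lead counsel retains $51,000.00 − $8,415.00 = $42,585.00.

$42,585.00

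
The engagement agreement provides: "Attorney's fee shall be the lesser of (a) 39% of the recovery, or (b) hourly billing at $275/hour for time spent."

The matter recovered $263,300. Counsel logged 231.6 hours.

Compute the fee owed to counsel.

$63,690.00

(a) 39% of $263,300 = $102,687.00
(b) 231.6 × $275 = $63,690.00
The lesser is (b): $63,690.00.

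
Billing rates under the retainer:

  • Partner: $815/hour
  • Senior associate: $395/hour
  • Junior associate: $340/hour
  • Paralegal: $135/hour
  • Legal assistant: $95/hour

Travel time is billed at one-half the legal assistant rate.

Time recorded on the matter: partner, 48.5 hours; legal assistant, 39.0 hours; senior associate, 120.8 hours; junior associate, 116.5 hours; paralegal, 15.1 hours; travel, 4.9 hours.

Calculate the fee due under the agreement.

$132,829.75

Partner: 48.5 × $815 = $39,527.50
Senior associate: 120.8 × $395 = $47,716.00
Junior associate: 116.5 × $340 = $39,610.00
Paralegal: 15.1 × $135 = $2,038.50
Legal assistant: 39.0 × $95 = $3,705.00
Subtotal: $39,527.50 + $47,716.00 + $39,610.00 + $2,038.50 + $3,705.00 = $132,597.00
Travel: 4.9 × ($95 ÷ 2) = 4.9 × $47.50 = $232.75
Total: $132,597.00 + $232.75 = $132,829.75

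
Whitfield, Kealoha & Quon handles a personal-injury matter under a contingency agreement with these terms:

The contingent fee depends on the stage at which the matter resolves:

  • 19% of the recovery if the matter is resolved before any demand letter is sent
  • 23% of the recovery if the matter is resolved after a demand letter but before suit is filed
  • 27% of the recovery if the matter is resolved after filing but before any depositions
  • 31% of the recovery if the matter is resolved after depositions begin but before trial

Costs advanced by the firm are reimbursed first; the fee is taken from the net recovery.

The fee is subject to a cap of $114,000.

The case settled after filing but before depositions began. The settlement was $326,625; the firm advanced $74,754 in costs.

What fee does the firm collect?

Fee base (net of costs): $326,625 − $74,754 = $251,871
The matter settled after filing but before depositions began, so the 27% rate applies.
$251,871 × 27% = $68,005.17
$68,005.17 is under the $114,000 cap.

$68,005.17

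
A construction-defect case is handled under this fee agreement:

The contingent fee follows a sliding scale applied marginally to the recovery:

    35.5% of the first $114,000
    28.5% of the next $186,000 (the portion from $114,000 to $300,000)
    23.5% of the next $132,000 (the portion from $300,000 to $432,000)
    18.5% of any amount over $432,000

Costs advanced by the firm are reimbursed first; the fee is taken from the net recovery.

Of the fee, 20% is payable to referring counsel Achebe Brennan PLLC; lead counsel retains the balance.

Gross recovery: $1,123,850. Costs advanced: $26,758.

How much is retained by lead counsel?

$198,033.62

Fee base (net of costs): $1,123,850 − $26,758 = $1,097,092
First $114,000 at 35.5% = $40,470.00
Next $186,000 at 28.5% = $53,010.00
Next $132,000 at 23.5% = $31,020.00
Remaining $665,092 at 18.5% = $123,042.02
Fee: $40,470.00 + $53,010.00 + $31,020.00 + $123,042.02 = $247,542.02
Referral share: 20% of $247,542.02 = $49,508.40; lead counsel retains $247,542.02 − $49,508.40 = $198,033.62.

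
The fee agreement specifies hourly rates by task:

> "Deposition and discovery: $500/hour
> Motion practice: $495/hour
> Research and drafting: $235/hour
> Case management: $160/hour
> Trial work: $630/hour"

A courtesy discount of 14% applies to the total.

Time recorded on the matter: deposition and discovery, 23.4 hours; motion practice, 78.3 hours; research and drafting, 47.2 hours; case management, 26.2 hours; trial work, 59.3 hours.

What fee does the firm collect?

Deposition and discovery: 23.4 × $500 = $11,700.00
Motion practice: 78.3 × $495 = $38,758.50
Research and drafting: 47.2 × $235 = $11,092.00
Case management: 26.2 × $160 = $4,192.00
Trial work: 59.3 × $630 = $37,359.00
Subtotal: $103,101.50
Less 14% discount: −$14,434.21
Total: $103,101.50 − $14,434.21 = $88,667.29

$88,667.29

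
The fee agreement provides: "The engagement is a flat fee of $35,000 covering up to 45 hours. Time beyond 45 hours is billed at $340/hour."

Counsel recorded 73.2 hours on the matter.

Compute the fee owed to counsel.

$44,588.00

Flat fee: $35,000.00
Excess hours: 73.2 − 45 = 28.2
Overrun: 28.2 × $340 = $9,588.00
Total: $35,000.00 + $9,588.00 = $44,588.00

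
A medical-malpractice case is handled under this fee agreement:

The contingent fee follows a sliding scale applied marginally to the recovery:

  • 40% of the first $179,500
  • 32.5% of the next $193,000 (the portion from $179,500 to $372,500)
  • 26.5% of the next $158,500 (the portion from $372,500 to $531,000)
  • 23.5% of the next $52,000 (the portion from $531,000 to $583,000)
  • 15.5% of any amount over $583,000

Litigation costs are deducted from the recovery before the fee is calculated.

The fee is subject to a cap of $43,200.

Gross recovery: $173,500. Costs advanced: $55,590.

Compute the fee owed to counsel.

Fee base (net of costs): $173,500 − $55,590 = $117,910
First $117,910 at 40% = $47,164.00
$47,164.00 exceeds the $43,200 cap, so the fee is capped at $43,200.00.

$43,200.00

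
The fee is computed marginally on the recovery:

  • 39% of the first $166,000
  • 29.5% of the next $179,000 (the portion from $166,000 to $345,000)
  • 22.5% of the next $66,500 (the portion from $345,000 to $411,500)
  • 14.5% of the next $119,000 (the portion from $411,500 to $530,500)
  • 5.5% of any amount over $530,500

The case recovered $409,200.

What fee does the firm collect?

$131,990.00

First $166,000 at 39% = $64,740.00
Next $179,000 at 29.5% = $52,805.00
Remaining $64,200 at 22.5% = $14,445.00
Fee: $64,740.00 + $52,805.00 + $14,445.00 = $131,990.00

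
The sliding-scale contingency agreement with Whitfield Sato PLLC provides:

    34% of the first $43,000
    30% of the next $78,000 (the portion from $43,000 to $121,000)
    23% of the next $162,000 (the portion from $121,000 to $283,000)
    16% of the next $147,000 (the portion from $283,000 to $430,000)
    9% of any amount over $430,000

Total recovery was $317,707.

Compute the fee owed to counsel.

First $43,000 at 34% = $14,620.00
Next $78,000 at 30% = $23,400.00
Next $162,000 at 23% = $37,260.00
Remaining $34,707 at 16% = $5,553.12
Fee: $14,620.00 + $23,400.00 + $37,260.00 + $5,553.12 = $80,833.12

$80,833.12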